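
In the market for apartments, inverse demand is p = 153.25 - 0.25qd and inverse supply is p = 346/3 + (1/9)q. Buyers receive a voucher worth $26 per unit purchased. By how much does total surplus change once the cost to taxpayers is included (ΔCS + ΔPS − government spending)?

Pre-subsidy: 153.25 - 0.25q = 346/3 + (1/9)q gives q* = 105 and p* = 127.
With the rebate, buyers effectively pay pb = ps − 26, where ps is the price sellers receive.
On the curves, pb = 153.25 - 0.25q and ps = 346/3 + (1/9)q; the wedge ps − pb = 26 gives 346/3 + (1/9)q − (153.25 - 0.25q) = 26, so q' = 177.
Then pb = 153.25 − 0.25·177 = 109 and ps = 346/3 + (1/9)·177 = 135.
ΔCS = ½(105 + 177)(127 − 109) = 2538; ΔPS = ½(105 + 177)(135 − 127) = 1128.
Government spending = 26 × 177 = 4602.
Net change = 2538 + 1128 − 4602 = -936. The loss equals the DWL triangle ½·26·72.

Net change in total surplus = -$936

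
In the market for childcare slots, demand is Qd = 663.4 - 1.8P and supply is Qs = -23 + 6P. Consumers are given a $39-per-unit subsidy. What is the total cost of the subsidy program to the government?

Government cost = $21801

Pre-subsidy: 663.4 - 1.8P = -23 + 6P gives P* = 88, Q* = 505.
With the rebate, buyers effectively pay Pb = Ps − 39, where Ps is the price sellers receive.
Demand in terms of Ps becomes Qd = 663.4 − 1.8(Ps − 39) = 733.6 - 1.8Ps. Setting this equal to supply: 733.6 - 1.8Ps = -23 + 6Ps, so Ps = 97.
Buyers pay Pb = 97 − 39 = 58; Q' = -23 + 6·97 = 559.
Government outlay = subsidy × quantity = 39 × 559 = 21801.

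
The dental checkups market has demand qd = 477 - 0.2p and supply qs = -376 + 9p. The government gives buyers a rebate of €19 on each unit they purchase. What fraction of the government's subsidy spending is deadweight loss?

Pre-subsidy: 477 - 0.2p = -376 + 9p gives p* = 4265/46, q* = 21089/46.
With the rebate, buyers effectively pay pb = ps − 19, where ps is the price sellers receive.
Demand in terms of ps becomes qd = 477 − 0.2(ps − 19) = 480.8 - 0.2ps. Setting this equal to supply: 480.8 - 0.2ps = -376 + 9ps, so ps = 2142/23.
Buyers pay pb = 2142/23 − 19 = 1705/23; q' = -376 + 9·(2142/23) = 10630/23.
ΔCS = ½(21089/46 + 10630/23)(4265/46 − 1705/23) = 36208395/4232; ΔPS = ½(21089/46 + 10630/23)(2142/23 − 4265/46) = 804631/4232.
Government spending = 19 × 10630/23 = 201970/23.
DWL = ½ × 19 × (10630/23 − 21089/46) = 3249/92; fraction = (3249/92) / (201970/23) = 171/42520.

DWL / government spending = 171/42520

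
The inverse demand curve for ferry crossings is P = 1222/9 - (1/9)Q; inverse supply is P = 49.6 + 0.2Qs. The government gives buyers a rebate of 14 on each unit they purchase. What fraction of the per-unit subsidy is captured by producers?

Producer share = 9/14

Pre-subsidy: 1222/9 - (1/9)Q = 49.6 + 0.2Q gives Q* = 277 and P* = 105.
With the rebate, buyers effectively pay Pb = Ps − 14, where Ps is the price sellers receive.
On the curves, Pb = 1222/9 - (1/9)Q and Ps = 49.6 + 0.2Q; the wedge Ps − Pb = 14 gives 49.6 + 0.2Q − (1222/9 - (1/9)Q) = 14, so Q' = 322.
Then Pb = 1222/9 − (1/9)·322 = 100 and Ps = 49.6 + 0.2·322 = 114.
Buyers' price falls by P* − Pb = 105 − 100 = 5; sellers' price rises by Ps − P* = 114 − 105 = 9.
So producers capture 9/14 = 9/14 of each unit of subsidy.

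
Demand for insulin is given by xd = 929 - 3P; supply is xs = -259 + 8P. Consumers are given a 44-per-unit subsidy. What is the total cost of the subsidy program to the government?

Government cost = 30844

Pre-subsidy: 929 - 3P = -259 + 8P gives P* = 108, x* = 605.
With the rebate, buyers effectively pay Pb = Ps − 44, where Ps is the price sellers receive.
Demand in terms of Ps becomes xd = 929 − 3(Ps − 44) = 1061 - 3Ps. Setting this equal to supply: 1061 - 3Ps = -259 + 8Ps, so Ps = 120.
Buyers pay Pb = 120 − 44 = 76; x' = -259 + 8·120 = 701.
Government outlay = subsidy × quantity = 44 × 701 = 30844.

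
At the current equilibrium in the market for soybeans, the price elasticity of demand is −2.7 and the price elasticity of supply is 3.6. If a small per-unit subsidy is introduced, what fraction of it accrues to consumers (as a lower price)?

For a small subsidy around the equilibrium, the benefit split depends on the relative slopes, which at a point are proportional to the elasticities.
Buyer share = εs/(εs + |εd|) = 3.6/(3.6 + 2.7) = 4/7; seller share = |εd|/(εs + |εd|) = 3/7.

Consumer share = 4/7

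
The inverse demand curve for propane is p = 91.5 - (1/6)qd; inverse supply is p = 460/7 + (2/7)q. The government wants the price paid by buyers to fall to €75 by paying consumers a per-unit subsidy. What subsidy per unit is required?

Required subsidy s = €19 per unit

At a buyer price of 75, quantity demanded is 549 − 6·75 = 99.
Sellers supply 99 only when they receive ps = 460/7 + (2/7)·99 = 94.
s = ps − pb = 94 − 75 = 19.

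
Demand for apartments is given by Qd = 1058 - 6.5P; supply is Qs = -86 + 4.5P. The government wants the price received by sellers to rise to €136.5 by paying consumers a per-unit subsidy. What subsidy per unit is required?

At a seller price of 136.5, quantity supplied is -86 + 4.5·136.5 = 528.25.
Buyers absorb 528.25 only when they pay Pb with 1058 − 6.5·Pb = 528.25, i.e. Pb = 81.5.
s = Ps − Pb = 136.5 − 81.5 = 55.

Required subsidy s = €55 per unit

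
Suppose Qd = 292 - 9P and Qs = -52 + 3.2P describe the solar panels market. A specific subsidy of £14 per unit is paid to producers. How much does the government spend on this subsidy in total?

Government cost = 60872/61

Pre-subsidy: 292 - 9P = -52 + 3.2P gives P* = 1720/61, Q* = 2332/61.
With the subsidy, sellers receive Ps = Pb + 14 for each unit, where Pb is the price buyers pay.
Supply in terms of Pb becomes Qs = -52 + 3.2(Pb + 14) = -7.2 + 3.2Pb. Setting this equal to demand: 292 - 9Pb = -7.2 + 3.2Pb, so Pb = 1496/61.
Sellers receive Ps = 1496/61 + 14 = 2350/61; Q' = 292 − 9·(1496/61) = 4348/61.
Government outlay = subsidy × quantity = 14 × 4348/61 = 60872/61.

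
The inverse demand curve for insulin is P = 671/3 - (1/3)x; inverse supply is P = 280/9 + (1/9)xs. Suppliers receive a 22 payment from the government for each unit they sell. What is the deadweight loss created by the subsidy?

Pre-subsidy: 671/3 - (1/3)x = 280/9 + (1/9)x gives x* = 433.25 and P* = 79.25.
With the subsidy, sellers receive Ps = Pb + 22 for each unit, where Pb is the price buyers pay.
On the curves, Pb = 671/3 - (1/3)x and Ps = 280/9 + (1/9)x; the wedge Ps − Pb = 22 gives 280/9 + (1/9)x − (671/3 - (1/3)x) = 22, so x' = 482.75.
Then Pb = 671/3 − (1/3)·482.75 = 62.75 and Ps = 280/9 + (1/9)·482.75 = 84.75.
The subsidy expands output by 482.75 − 433.25 = 49.5 past the efficient level; on those units the gap between marginal cost and willingness to pay runs from 0 up to 22.
DWL = ½ × 22 × 49.5 = 544.5.

Deadweight loss = 544.5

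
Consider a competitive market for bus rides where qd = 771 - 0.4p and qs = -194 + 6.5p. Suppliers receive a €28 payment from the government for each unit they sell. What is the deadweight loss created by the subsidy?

Pre-subsidy: 771 - 0.4p = -194 + 6.5p gives p* = 9650/69, q* = 49339/69.
With the subsidy, sellers receive ps = pb + 28 for each unit, where pb is the price buyers pay.
Supply in terms of pb becomes qs = -194 + 6.5(pb + 28) = -12 + 6.5pb. Setting this equal to demand: 771 - 0.4pb = -12 + 6.5pb, so pb = 2610/23.
Sellers receive ps = 2610/23 + 28 = 3254/23; q' = 771 − 0.4·(2610/23) = 16689/23.
The subsidy expands output by 16689/23 − 49339/69 = 728/69 past the efficient level; on those units the gap between marginal cost and willingness to pay runs from 0 up to 28.
DWL = ½ × 28 × 728/69 = 10192/69.

Deadweight loss = 10192/69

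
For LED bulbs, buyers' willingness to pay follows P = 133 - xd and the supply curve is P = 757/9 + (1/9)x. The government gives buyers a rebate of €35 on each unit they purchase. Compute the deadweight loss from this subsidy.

Pre-subsidy: 133 - x = 757/9 + (1/9)x gives x* = 44 and P* = 89.
With the rebate, buyers effectively pay Pb = Ps − 35, where Ps is the price sellers receive.
On the curves, Pb = 133 - x and Ps = 757/9 + (1/9)x; the wedge Ps − Pb = 35 gives 757/9 + (1/9)x − (133 - x) = 35, so x' = 75.5.
Then Pb = 133 − 1·75.5 = 57.5 and Ps = 757/9 + (1/9)·75.5 = 92.5.
The subsidy expands output by 75.5 − 44 = 31.5 past the efficient level; on those units the gap between marginal cost and willingness to pay runs from 0 up to 35.
DWL = ½ × 35 × 31.5 = 551.25.

Deadweight loss = €551.25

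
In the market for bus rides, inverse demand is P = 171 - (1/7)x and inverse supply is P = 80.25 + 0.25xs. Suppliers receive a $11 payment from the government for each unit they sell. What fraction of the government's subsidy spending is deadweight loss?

DWL / government spending = 2/37

Pre-subsidy: 171 - (1/7)x = 80.25 + 0.25x gives x* = 231 and P* = 138.
With the subsidy, sellers receive Ps = Pb + 11 for each unit, where Pb is the price buyers pay.
On the curves, Pb = 171 - (1/7)x and Ps = 80.25 + 0.25x; the wedge Ps − Pb = 11 gives 80.25 + 0.25x − (171 - (1/7)x) = 11, so x' = 259.
Then Pb = 171 − (1/7)·259 = 134 and Ps = 80.25 + 0.25·259 = 145.
ΔCS = ½(231 + 259)(138 − 134) = 980; ΔPS = ½(231 + 259)(145 − 138) = 1715.
Government spending = 11 × 259 = 2849.
DWL = ½ × 11 × (259 − 231) = 154; fraction = 154 / 2849 = 2/37.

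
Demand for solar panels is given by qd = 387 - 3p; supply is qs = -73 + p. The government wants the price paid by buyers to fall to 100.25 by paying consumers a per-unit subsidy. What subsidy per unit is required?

At a buyer price of 100.25, quantity demanded is 387 − 3·100.25 = 86.25.
Sellers supply 86.25 only when they receive ps with -73 + 1·ps = 86.25, i.e. ps = 159.25.
s = ps − pb = 159.25 − 100.25 = 59.

Required subsidy s = 59 per unit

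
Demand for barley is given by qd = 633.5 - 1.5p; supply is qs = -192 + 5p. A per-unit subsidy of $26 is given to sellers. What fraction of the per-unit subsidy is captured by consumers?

Pre-subsidy: 633.5 - 1.5p = -192 + 5p gives p* = 127, q* = 443.
With the subsidy, sellers receive ps = pb + 26 for each unit, where pb is the price buyers pay.
Supply in terms of pb becomes qs = -192 + 5(pb + 26) = -62 + 5pb. Setting this equal to demand: 633.5 - 1.5pb = -62 + 5pb, so pb = 107.
Sellers receive ps = 107 + 26 = 133; q' = 633.5 − 1.5·107 = 473.
Buyers' price falls by p* − pb = 127 − 107 = 20; sellers' price rises by ps − p* = 133 − 127 = 6.
So consumers capture 20/26 = 10/13 of each unit of subsidy.

Consumer share = 10/13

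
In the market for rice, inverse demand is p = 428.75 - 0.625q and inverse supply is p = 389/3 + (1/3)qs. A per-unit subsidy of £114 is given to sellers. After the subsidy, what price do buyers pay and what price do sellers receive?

Pre-subsidy: 428.75 - 0.625q = 389/3 + (1/3)q gives q* = 7178/23 and p* = 5375/23.
With the subsidy, sellers receive ps = pb + 114 for each unit, where pb is the price buyers pay.
On the curves, pb = 428.75 - 0.625q and ps = 389/3 + (1/3)q; the wedge ps − pb = 114 gives 389/3 + (1/3)q − (428.75 - 0.625q) = 114, so q' = 9914/23.
Then pb = 428.75 − 0.625·(9914/23) = 3665/23 and ps = 389/3 + (1/3)·(9914/23) = 6287/23.

Buyers pay 3665/23; sellers receive 6287/23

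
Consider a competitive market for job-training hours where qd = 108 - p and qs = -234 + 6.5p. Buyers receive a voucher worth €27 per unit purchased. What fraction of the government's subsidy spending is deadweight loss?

Pre-subsidy: 108 - p = -234 + 6.5p gives p* = 45.6, q* = 62.4.
With the rebate, buyers effectively pay pb = ps − 27, where ps is the price sellers receive.
Demand in terms of ps becomes qd = 108 − 1(ps − 27) = 135 - ps. Setting this equal to supply: 135 - ps = -234 + 6.5ps, so ps = 49.2.
Buyers pay pb = 49.2 − 27 = 22.2; q' = -234 + 6.5·49.2 = 85.8.
ΔCS = ½(62.4 + 85.8)(45.6 − 22.2) = 1733.94; ΔPS = ½(62.4 + 85.8)(49.2 − 45.6) = 266.76.
Government spending = 27 × 85.8 = 2316.6.
DWL = ½ × 27 × (85.8 − 62.4) = 315.9; fraction = 315.9 / 2316.6 = 3/22.

DWL / government spending = 3/22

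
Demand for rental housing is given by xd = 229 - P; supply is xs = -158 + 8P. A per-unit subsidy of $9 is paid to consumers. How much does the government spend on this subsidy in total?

Government cost = $1746

Pre-subsidy: 229 - P = -158 + 8P gives P* = 43, x* = 186.
With the rebate, buyers effectively pay Pb = Ps − 9, where Ps is the price sellers receive.
Demand in terms of Ps becomes xd = 229 − 1(Ps − 9) = 238 - Ps. Setting this equal to supply: 238 - Ps = -158 + 8Ps, so Ps = 44.
Buyers pay Pb = 44 − 9 = 35; x' = -158 + 8·44 = 194.
Government outlay = subsidy × quantity = 9 × 194 = 1746.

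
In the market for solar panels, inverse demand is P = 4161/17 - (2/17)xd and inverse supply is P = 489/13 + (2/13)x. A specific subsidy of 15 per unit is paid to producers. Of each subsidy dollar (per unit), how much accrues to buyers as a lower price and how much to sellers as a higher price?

Pre-subsidy: 4161/17 - (2/17)x = 489/13 + (2/13)x gives x* = 763 and P* = 155.
With the subsidy, sellers receive Ps = Pb + 15 for each unit, where Pb is the price buyers pay.
On the curves, Pb = 4161/17 - (2/17)x and Ps = 489/13 + (2/13)x; the wedge Ps − Pb = 15 gives 489/13 + (2/13)x − (4161/17 - (2/17)x) = 15, so x' = 818.25.
Then Pb = 4161/17 − (2/17)·818.25 = 148.5 and Ps = 489/13 + (2/13)·818.25 = 163.5.
Buyers' price falls by P* − Pb = 155 − 148.5 = 6.5; sellers' price rises by Ps − P* = 163.5 − 155 = 8.5.

Buyers gain 6.5 per unit; sellers gain 8.5 per unit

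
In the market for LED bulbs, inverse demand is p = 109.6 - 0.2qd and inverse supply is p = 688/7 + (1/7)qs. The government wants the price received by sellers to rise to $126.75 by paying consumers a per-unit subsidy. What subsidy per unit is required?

Required subsidy s = $57 per unit

At a seller price of 126.75, quantity supplied is -688 + 7·126.75 = 199.25.
Buyers absorb 199.25 only when they pay pb = 109.6 − 0.2·199.25 = 69.75.
s = ps − pb = 126.75 − 69.75 = 57.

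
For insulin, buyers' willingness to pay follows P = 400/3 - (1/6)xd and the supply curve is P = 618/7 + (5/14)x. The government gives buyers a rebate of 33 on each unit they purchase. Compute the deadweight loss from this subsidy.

Deadweight loss = 1039.5

Pre-subsidy: 400/3 - (1/6)x = 618/7 + (5/14)x gives x* = 86 and P* = 119.
With the rebate, buyers effectively pay Pb = Ps − 33, where Ps is the price sellers receive.
On the curves, Pb = 400/3 - (1/6)x and Ps = 618/7 + (5/14)x; the wedge Ps − Pb = 33 gives 618/7 + (5/14)x − (400/3 - (1/6)x) = 33, so x' = 149.
Then Pb = 400/3 − (1/6)·149 = 108.5 and Ps = 618/7 + (5/14)·149 = 141.5.
The subsidy expands output by 149 − 86 = 63 past the efficient level; on those units the gap between marginal cost and willingness to pay runs from 0 up to 33.
DWL = ½ × 33 × 63 = 1039.5.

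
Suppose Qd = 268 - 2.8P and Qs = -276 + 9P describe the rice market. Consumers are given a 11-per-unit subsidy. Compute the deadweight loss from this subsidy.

Pre-subsidy: 268 - 2.8P = -276 + 9P gives P* = 2720/59, Q* = 8196/59.
With the rebate, buyers effectively pay Pb = Ps − 11, where Ps is the price sellers receive.
Demand in terms of Ps becomes Qd = 268 − 2.8(Ps − 11) = 298.8 - 2.8Ps. Setting this equal to supply: 298.8 - 2.8Ps = -276 + 9Ps, so Ps = 2874/59.
Buyers pay Pb = 2874/59 − 11 = 2225/59; Q' = -276 + 9·(2874/59) = 9582/59.
The subsidy expands output by 9582/59 − 8196/59 = 1386/59 past the efficient level; on those units the gap between marginal cost and willingness to pay runs from 0 up to 11.
DWL = ½ × 11 × 1386/59 = 7623/59.

Deadweight loss = 7623/59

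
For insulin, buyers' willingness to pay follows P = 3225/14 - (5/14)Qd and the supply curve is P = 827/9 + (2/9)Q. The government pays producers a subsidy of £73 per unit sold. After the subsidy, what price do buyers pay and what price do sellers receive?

Buyers pay £100; sellers receive £173

Pre-subsidy: 3225/14 - (5/14)Q = 827/9 + (2/9)Q gives Q* = 239 and P* = 145.
With the subsidy, sellers receive Ps = Pb + 73 for each unit, where Pb is the price buyers pay.
On the curves, Pb = 3225/14 - (5/14)Q and Ps = 827/9 + (2/9)Q; the wedge Ps − Pb = 73 gives 827/9 + (2/9)Q − (3225/14 - (5/14)Q) = 73, so Q' = 365.
Then Pb = 3225/14 − (5/14)·365 = 100 and Ps = 827/9 + (2/9)·365 = 173.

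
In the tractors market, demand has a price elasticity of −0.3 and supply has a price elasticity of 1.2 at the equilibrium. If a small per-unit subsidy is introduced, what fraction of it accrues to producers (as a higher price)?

Producer share = 0.2

For a small subsidy around the equilibrium, the benefit split depends on the relative slopes, which at a point are proportional to the elasticities.
Buyer share = εs/(εs + |εd|) = 1.2/(1.2 + 0.3) = 0.8; seller share = |εd|/(εs + |εd|) = 0.2.
So producers capture 0.2 of the subsidy.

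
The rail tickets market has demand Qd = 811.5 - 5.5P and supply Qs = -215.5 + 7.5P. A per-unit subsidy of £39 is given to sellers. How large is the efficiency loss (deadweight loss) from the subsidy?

Pre-subsidy: 811.5 - 5.5P = -215.5 + 7.5P gives P* = 79, Q* = 377.
With the subsidy, sellers receive Ps = Pb + 39 for each unit, where Pb is the price buyers pay.
Supply in terms of Pb becomes Qs = -215.5 + 7.5(Pb + 39) = 77 + 7.5Pb. Setting this equal to demand: 811.5 - 5.5Pb = 77 + 7.5Pb, so Pb = 56.5.
Sellers receive Ps = 56.5 + 39 = 95.5; Q' = 811.5 − 5.5·56.5 = 500.75.
The subsidy expands output by 500.75 − 377 = 123.75 past the efficient level; on those units the gap between marginal cost and willingness to pay runs from 0 up to 39.
DWL = ½ × 39 × 123.75 = 2413.125.

Deadweight loss = £2413.125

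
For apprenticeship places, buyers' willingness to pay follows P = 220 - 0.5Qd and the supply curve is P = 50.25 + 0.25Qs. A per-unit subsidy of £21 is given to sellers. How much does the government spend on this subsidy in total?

Pre-subsidy: 220 - 0.5Q = 50.25 + 0.25Q gives Q* = 679/3 and P* = 641/6.
With the subsidy, sellers receive Ps = Pb + 21 for each unit, where Pb is the price buyers pay.
On the curves, Pb = 220 - 0.5Q and Ps = 50.25 + 0.25Q; the wedge Ps − Pb = 21 gives 50.25 + 0.25Q − (220 - 0.5Q) = 21, so Q' = 763/3.
Then Pb = 220 − 0.5·(763/3) = 557/6 and Ps = 50.25 + 0.25·(763/3) = 683/6.
Government outlay = subsidy × quantity = 21 × 763/3 = 5341.

Government cost = £5341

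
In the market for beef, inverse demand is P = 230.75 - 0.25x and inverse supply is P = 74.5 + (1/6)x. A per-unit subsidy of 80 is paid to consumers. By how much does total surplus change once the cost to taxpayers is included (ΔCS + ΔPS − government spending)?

Net change in total surplus = -7680

Pre-subsidy: 230.75 - 0.25x = 74.5 + (1/6)x gives x* = 375 and P* = 137.
With the rebate, buyers effectively pay Pb = Ps − 80, where Ps is the price sellers receive.
On the curves, Pb = 230.75 - 0.25x and Ps = 74.5 + (1/6)x; the wedge Ps − Pb = 80 gives 74.5 + (1/6)x − (230.75 - 0.25x) = 80, so x' = 567.
Then Pb = 230.75 − 0.25·567 = 89 and Ps = 74.5 + (1/6)·567 = 169.
ΔCS = ½(375 + 567)(137 − 89) = 22608; ΔPS = ½(375 + 567)(169 − 137) = 15072.
Government spending = 80 × 567 = 45360.
Net change = 22608 + 15072 − 45360 = -7680. The loss equals the DWL triangle ½·80·192.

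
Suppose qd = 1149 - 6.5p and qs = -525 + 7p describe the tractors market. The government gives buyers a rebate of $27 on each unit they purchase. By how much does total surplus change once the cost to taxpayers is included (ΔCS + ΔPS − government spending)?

Net change in total surplus = -$1228.5

Pre-subsidy: 1149 - 6.5p = -525 + 7p gives p* = 124, q* = 343.
With the rebate, buyers effectively pay pb = ps − 27, where ps is the price sellers receive.
Demand in terms of ps becomes qd = 1149 − 6.5(ps − 27) = 1324.5 - 6.5ps. Setting this equal to supply: 1324.5 - 6.5ps = -525 + 7ps, so ps = 137.
Buyers pay pb = 137 − 27 = 110; q' = -525 + 7·137 = 434.
ΔCS = ½(343 + 434)(124 − 110) = 5439; ΔPS = ½(343 + 434)(137 − 124) = 5050.5.
Government spending = 27 × 434 = 11718.
Net change = 5439 + 5050.5 − 11718 = -1228.5. The loss equals the DWL triangle ½·27·91.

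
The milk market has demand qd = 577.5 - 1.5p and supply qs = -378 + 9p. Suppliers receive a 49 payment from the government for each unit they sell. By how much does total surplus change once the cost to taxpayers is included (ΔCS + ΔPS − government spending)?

Pre-subsidy: 577.5 - 1.5p = -378 + 9p gives p* = 91, q* = 441.
With the subsidy, sellers receive ps = pb + 49 for each unit, where pb is the price buyers pay.
Supply in terms of pb becomes qs = -378 + 9(pb + 49) = 63 + 9pb. Setting this equal to demand: 577.5 - 1.5pb = 63 + 9pb, so pb = 49.
Sellers receive ps = 49 + 49 = 98; q' = 577.5 − 1.5·49 = 504.
ΔCS = ½(441 + 504)(91 − 49) = 19845; ΔPS = ½(441 + 504)(98 − 91) = 3307.5.
Government spending = 49 × 504 = 24696.
Net change = 19845 + 3307.5 − 24696 = -1543.5. The loss equals the DWL triangle ½·49·63.

Net change in total surplus = -1543.5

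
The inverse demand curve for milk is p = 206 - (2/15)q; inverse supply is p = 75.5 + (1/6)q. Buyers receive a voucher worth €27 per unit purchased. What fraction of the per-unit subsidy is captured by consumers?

Consumer share = 4/9

Pre-subsidy: 206 - (2/15)q = 75.5 + (1/6)q gives q* = 435 and p* = 148.
With the rebate, buyers effectively pay pb = ps − 27, where ps is the price sellers receive.
On the curves, pb = 206 - (2/15)q and ps = 75.5 + (1/6)q; the wedge ps − pb = 27 gives 75.5 + (1/6)q − (206 - (2/15)q) = 27, so q' = 525.
Then pb = 206 − (2/15)·525 = 136 and ps = 75.5 + (1/6)·525 = 163.
Buyers' price falls by p* − pb = 148 − 136 = 12; sellers' price rises by ps − p* = 163 − 148 = 15.
So consumers capture 12/27 = 4/9 of each unit of subsidy.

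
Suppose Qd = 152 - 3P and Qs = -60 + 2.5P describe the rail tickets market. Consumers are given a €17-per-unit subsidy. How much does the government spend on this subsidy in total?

Government cost = 11135/11

Pre-subsidy: 152 - 3P = -60 + 2.5P gives P* = 424/11, Q* = 400/11.
With the rebate, buyers effectively pay Pb = Ps − 17, where Ps is the price sellers receive.
Demand in terms of Ps becomes Qd = 152 − 3(Ps − 17) = 203 - 3Ps. Setting this equal to supply: 203 - 3Ps = -60 + 2.5Ps, so Ps = 526/11.
Buyers pay Pb = 526/11 − 17 = 339/11; Q' = -60 + 2.5·(526/11) = 655/11.
Government outlay = subsidy × quantity = 17 × 655/11 = 11135/11.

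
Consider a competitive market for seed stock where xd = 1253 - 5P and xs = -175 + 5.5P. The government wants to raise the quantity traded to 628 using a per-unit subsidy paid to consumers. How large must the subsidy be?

At x = 628, invert demand for the buyer price: Pb = (1253 − 628)/5 = 125; invert supply for the seller price: Ps = (628 − (-175))/5.5 = 146.
The subsidy must fill the gap: s = Ps − Pb = 146 − 125 = 21.

Required subsidy s = 21 per unit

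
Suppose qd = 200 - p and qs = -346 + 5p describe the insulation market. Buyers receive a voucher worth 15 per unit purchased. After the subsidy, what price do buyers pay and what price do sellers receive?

Buyers pay 78.5; sellers receive 93.5

Pre-subsidy: 200 - p = -346 + 5p gives p* = 91, q* = 109.
With the rebate, buyers effectively pay pb = ps − 15, where ps is the price sellers receive.
Demand in terms of ps becomes qd = 200 − 1(ps − 15) = 215 - ps. Setting this equal to supply: 215 - ps = -346 + 5ps, so ps = 93.5.
Buyers pay pb = 93.5 − 15 = 78.5; q' = -346 + 5·93.5 = 121.5.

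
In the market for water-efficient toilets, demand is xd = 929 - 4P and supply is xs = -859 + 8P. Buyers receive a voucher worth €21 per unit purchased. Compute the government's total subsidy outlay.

Government cost = €8169

Pre-subsidy: 929 - 4P = -859 + 8P gives P* = 149, x* = 333.
With the rebate, buyers effectively pay Pb = Ps − 21, where Ps is the price sellers receive.
Demand in terms of Ps becomes xd = 929 − 4(Ps − 21) = 1013 - 4Ps. Setting this equal to supply: 1013 - 4Ps = -859 + 8Ps, so Ps = 156.
Buyers pay Pb = 156 − 21 = 135; x' = -859 + 8·156 = 389.
Government outlay = subsidy × quantity = 21 × 389 = 8169.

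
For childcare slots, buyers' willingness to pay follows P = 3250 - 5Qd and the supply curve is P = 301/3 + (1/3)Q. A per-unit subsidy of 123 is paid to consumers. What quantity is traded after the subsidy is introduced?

Pre-subsidy: 3250 - 5Q = 301/3 + (1/3)Q gives Q* = 590.5625 and P* = 297.1875.
With the rebate, buyers effectively pay Pb = Ps − 123, where Ps is the price sellers receive.
On the curves, Pb = 3250 - 5Q and Ps = 301/3 + (1/3)Q; the wedge Ps − Pb = 123 gives 301/3 + (1/3)Q − (3250 - 5Q) = 123, so Q' = 613.625.
Then Pb = 3250 − 5·613.625 = 181.875 and Ps = 301/3 + (1/3)·613.625 = 304.875.

Q' = 613.625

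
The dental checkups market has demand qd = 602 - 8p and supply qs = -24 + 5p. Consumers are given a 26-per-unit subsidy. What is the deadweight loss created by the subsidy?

Pre-subsidy: 602 - 8p = -24 + 5p gives p* = 626/13, q* = 2818/13.
With the rebate, buyers effectively pay pb = ps − 26, where ps is the price sellers receive.
Demand in terms of ps becomes qd = 602 − 8(ps − 26) = 810 - 8ps. Setting this equal to supply: 810 - 8ps = -24 + 5ps, so ps = 834/13.
Buyers pay pb = 834/13 − 26 = 496/13; q' = -24 + 5·(834/13) = 3858/13.
The subsidy expands output by 3858/13 − 2818/13 = 80 past the efficient level; on those units the gap between marginal cost and willingness to pay runs from 0 up to 26.
DWL = ½ × 26 × 80 = 1040.

Deadweight loss = 1040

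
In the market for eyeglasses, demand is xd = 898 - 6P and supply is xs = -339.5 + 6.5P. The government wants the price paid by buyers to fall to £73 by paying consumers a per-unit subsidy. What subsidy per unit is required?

Required subsidy s = £50 per unit

At a buyer price of 73, quantity demanded is 898 − 6·73 = 460.
Sellers supply 460 only when they receive Ps with -339.5 + 6.5·Ps = 460, i.e. Ps = 123.
s = Ps − Pb = 123 − 73 = 50.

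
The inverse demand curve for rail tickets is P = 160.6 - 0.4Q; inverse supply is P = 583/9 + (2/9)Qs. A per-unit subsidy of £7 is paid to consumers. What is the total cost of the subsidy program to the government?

Government cost = £1156.75

Pre-subsidy: 160.6 - 0.4Q = 583/9 + (2/9)Q gives Q* = 154 and P* = 99.
With the rebate, buyers effectively pay Pb = Ps − 7, where Ps is the price sellers receive.
On the curves, Pb = 160.6 - 0.4Q and Ps = 583/9 + (2/9)Q; the wedge Ps − Pb = 7 gives 583/9 + (2/9)Q − (160.6 - 0.4Q) = 7, so Q' = 165.25.
Then Pb = 160.6 − 0.4·165.25 = 94.5 and Ps = 583/9 + (2/9)·165.25 = 101.5.
Government outlay = subsidy × quantity = 7 × 165.25 = 1156.75.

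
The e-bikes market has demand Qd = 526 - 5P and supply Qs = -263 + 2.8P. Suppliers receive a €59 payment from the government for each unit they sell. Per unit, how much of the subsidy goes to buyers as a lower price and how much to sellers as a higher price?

Pre-subsidy: 526 - 5P = -263 + 2.8P gives P* = 1315/13, Q* = 263/13.
With the subsidy, sellers receive Ps = Pb + 59 for each unit, where Pb is the price buyers pay.
Supply in terms of Pb becomes Qs = -263 + 2.8(Pb + 59) = -97.8 + 2.8Pb. Setting this equal to demand: 526 - 5Pb = -97.8 + 2.8Pb, so Pb = 3119/39.
Sellers receive Ps = 3119/39 + 59 = 5420/39; Q' = 526 − 5·(3119/39) = 4919/39.
Buyers' price falls by P* − Pb = 1315/13 − 3119/39 = 826/39; sellers' price rises by Ps − P* = 5420/39 − 1315/13 = 1475/39.

Buyers gain 826/39 per unit; sellers gain 1475/39 per unit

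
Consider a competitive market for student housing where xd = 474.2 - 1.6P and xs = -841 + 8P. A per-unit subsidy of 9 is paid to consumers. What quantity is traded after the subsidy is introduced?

x' = 267

Pre-subsidy: 474.2 - 1.6P = -841 + 8P gives P* = 137, x* = 255.
With the rebate, buyers effectively pay Pb = Ps − 9, where Ps is the price sellers receive.
Demand in terms of Ps becomes xd = 474.2 − 1.6(Ps − 9) = 488.6 - 1.6Ps. Setting this equal to supply: 488.6 - 1.6Ps = -841 + 8Ps, so Ps = 138.5.
Buyers pay Pb = 138.5 − 9 = 129.5; x' = -841 + 8·138.5 = 267.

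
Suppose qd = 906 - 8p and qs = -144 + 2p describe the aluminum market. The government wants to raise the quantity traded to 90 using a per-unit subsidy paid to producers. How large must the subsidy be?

At q = 90, invert demand for the buyer price: pb = (906 − 90)/8 = 102; invert supply for the seller price: ps = (90 − (-144))/2 = 117.
The subsidy must fill the gap: s = ps − pb = 117 − 102 = 15.

Required subsidy s = 15 per unit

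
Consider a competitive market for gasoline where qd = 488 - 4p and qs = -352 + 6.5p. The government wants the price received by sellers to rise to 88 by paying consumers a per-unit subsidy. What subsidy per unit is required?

At a seller price of 88, quantity supplied is -352 + 6.5·88 = 220.
Buyers absorb 220 only when they pay pb with 488 − 4·pb = 220, i.e. pb = 67.
s = ps − pb = 88 − 67 = 21.

Required subsidy s = 21 per unit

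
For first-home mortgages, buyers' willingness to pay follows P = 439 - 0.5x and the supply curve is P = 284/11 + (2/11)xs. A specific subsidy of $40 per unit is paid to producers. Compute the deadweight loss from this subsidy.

Pre-subsidy: 439 - 0.5x = 284/11 + (2/11)x gives x* = 606 and P* = 136.
With the subsidy, sellers receive Ps = Pb + 40 for each unit, where Pb is the price buyers pay.
On the curves, Pb = 439 - 0.5x and Ps = 284/11 + (2/11)x; the wedge Ps − Pb = 40 gives 284/11 + (2/11)x − (439 - 0.5x) = 40, so x' = 1994/3.
Then Pb = 439 − 0.5·(1994/3) = 320/3 and Ps = 284/11 + (2/11)·(1994/3) = 440/3.
The subsidy expands output by 1994/3 − 606 = 176/3 past the efficient level; on those units the gap between marginal cost and willingness to pay runs from 0 up to 40.
DWL = ½ × 40 × 176/3 = 3520/3.

Deadweight loss = 3520/3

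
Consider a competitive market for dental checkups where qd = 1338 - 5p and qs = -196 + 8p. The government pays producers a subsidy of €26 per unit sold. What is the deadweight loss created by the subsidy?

Deadweight loss = €1040

Pre-subsidy: 1338 - 5p = -196 + 8p gives p* = 118, q* = 748.
With the subsidy, sellers receive ps = pb + 26 for each unit, where pb is the price buyers pay.
Supply in terms of pb becomes qs = -196 + 8(pb + 26) = 12 + 8pb. Setting this equal to demand: 1338 - 5pb = 12 + 8pb, so pb = 102.
Sellers receive ps = 102 + 26 = 128; q' = 1338 − 5·102 = 828.
The subsidy expands output by 828 − 748 = 80 past the efficient level; on those units the gap between marginal cost and willingness to pay runs from 0 up to 26.
DWL = ½ × 26 × 80 = 1040.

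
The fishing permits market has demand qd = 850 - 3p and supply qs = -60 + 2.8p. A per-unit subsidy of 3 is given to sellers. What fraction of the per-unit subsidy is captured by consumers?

Consumer share = 14/29

Pre-subsidy: 850 - 3p = -60 + 2.8p gives p* = 4550/29, q* = 11000/29.
With the subsidy, sellers receive ps = pb + 3 for each unit, where pb is the price buyers pay.
Supply in terms of pb becomes qs = -60 + 2.8(pb + 3) = -51.6 + 2.8pb. Setting this equal to demand: 850 - 3pb = -51.6 + 2.8pb, so pb = 4508/29.
Sellers receive ps = 4508/29 + 3 = 4595/29; q' = 850 − 3·(4508/29) = 11126/29.
Buyers' price falls by p* − pb = 4550/29 − 4508/29 = 42/29; sellers' price rises by ps − p* = 4595/29 − 4550/29 = 45/29.
So consumers capture (42/29)/3 = 14/29 of each unit of subsidy.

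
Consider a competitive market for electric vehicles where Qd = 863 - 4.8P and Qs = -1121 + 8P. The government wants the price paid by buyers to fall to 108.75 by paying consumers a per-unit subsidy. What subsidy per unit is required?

At a buyer price of 108.75, quantity demanded is 863 − 4.8·108.75 = 341.
Sellers supply 341 only when they receive Ps with -1121 + 8·Ps = 341, i.e. Ps = 182.75.
s = Ps − Pb = 182.75 − 108.75 = 74.

Required subsidy s = 74 per unit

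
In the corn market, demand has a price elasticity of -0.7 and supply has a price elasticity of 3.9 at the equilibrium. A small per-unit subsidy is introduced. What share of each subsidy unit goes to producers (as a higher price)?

For a small subsidy around the equilibrium, the benefit split depends on the relative slopes, which at a point are proportional to the elasticities.
Buyer share = εs/(εs + |εd|) = 3.9/(3.9 + 0.7) = 39/46; seller share = |εd|/(εs + |εd|) = 7/46.
So producers capture 7/46 of the subsidy.

Producer share = 7/46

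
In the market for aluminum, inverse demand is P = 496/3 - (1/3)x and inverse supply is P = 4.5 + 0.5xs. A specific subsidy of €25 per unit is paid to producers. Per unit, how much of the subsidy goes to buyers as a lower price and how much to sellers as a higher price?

Pre-subsidy: 496/3 - (1/3)x = 4.5 + 0.5x gives x* = 193 and P* = 101.
With the subsidy, sellers receive Ps = Pb + 25 for each unit, where Pb is the price buyers pay.
On the curves, Pb = 496/3 - (1/3)x and Ps = 4.5 + 0.5x; the wedge Ps − Pb = 25 gives 4.5 + 0.5x − (496/3 - (1/3)x) = 25, so x' = 223.
Then Pb = 496/3 − (1/3)·223 = 91 and Ps = 4.5 + 0.5·223 = 116.
Buyers' price falls by P* − Pb = 101 − 91 = 10; sellers' price rises by Ps − P* = 116 − 101 = 15.

Buyers gain €10 per unit; sellers gain €15 per unit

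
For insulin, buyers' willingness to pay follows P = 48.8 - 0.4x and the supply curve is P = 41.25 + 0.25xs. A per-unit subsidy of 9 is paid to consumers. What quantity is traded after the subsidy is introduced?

x' = 331/13

Pre-subsidy: 48.8 - 0.4x = 41.25 + 0.25x gives x* = 151/13 and P* = 574/13.
With the rebate, buyers effectively pay Pb = Ps − 9, where Ps is the price sellers receive.
On the curves, Pb = 48.8 - 0.4x and Ps = 41.25 + 0.25x; the wedge Ps − Pb = 9 gives 41.25 + 0.25x − (48.8 - 0.4x) = 9, so x' = 331/13.
Then Pb = 48.8 − 0.4·(331/13) = 502/13 and Ps = 41.25 + 0.25·(331/13) = 619/13.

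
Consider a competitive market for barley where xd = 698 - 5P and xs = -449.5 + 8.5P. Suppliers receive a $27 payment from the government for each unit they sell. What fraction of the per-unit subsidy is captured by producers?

Pre-subsidy: 698 - 5P = -449.5 + 8.5P gives P* = 85, x* = 273.
With the subsidy, sellers receive Ps = Pb + 27 for each unit, where Pb is the price buyers pay.
Supply in terms of Pb becomes xs = -449.5 + 8.5(Pb + 27) = -220 + 8.5Pb. Setting this equal to demand: 698 - 5Pb = -220 + 8.5Pb, so Pb = 68.
Sellers receive Ps = 68 + 27 = 95; x' = 698 − 5·68 = 358.
Buyers' price falls by P* − Pb = 85 − 68 = 17; sellers' price rises by Ps − P* = 95 − 85 = 10.
So producers capture 10/27 = 10/27 of each unit of subsidy.

Producer share = 10/27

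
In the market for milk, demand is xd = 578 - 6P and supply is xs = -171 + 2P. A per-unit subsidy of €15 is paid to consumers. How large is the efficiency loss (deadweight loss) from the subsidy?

Pre-subsidy: 578 - 6P = -171 + 2P gives P* = 93.625, x* = 16.25.
With the rebate, buyers effectively pay Pb = Ps − 15, where Ps is the price sellers receive.
Demand in terms of Ps becomes xd = 578 − 6(Ps − 15) = 668 - 6Ps. Setting this equal to supply: 668 - 6Ps = -171 + 2Ps, so Ps = 104.875.
Buyers pay Pb = 104.875 − 15 = 89.875; x' = -171 + 2·104.875 = 38.75.
The subsidy expands output by 38.75 − 16.25 = 22.5 past the efficient level; on those units the gap between marginal cost and willingness to pay runs from 0 up to 15.
DWL = ½ × 15 × 22.5 = 168.75.

Deadweight loss = €168.75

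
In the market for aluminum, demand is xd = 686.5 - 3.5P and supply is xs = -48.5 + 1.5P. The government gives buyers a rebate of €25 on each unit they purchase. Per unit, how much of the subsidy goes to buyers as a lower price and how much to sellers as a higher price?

Buyers gain €7.5 per unit; sellers gain €17.5 per unit

Pre-subsidy: 686.5 - 3.5P = -48.5 + 1.5P gives P* = 147, x* = 172.
With the rebate, buyers effectively pay Pb = Ps − 25, where Ps is the price sellers receive.
Demand in terms of Ps becomes xd = 686.5 − 3.5(Ps − 25) = 774 - 3.5Ps. Setting this equal to supply: 774 - 3.5Ps = -48.5 + 1.5Ps, so Ps = 164.5.
Buyers pay Pb = 164.5 − 25 = 139.5; x' = -48.5 + 1.5·164.5 = 198.25.
Buyers' price falls by P* − Pb = 147 − 139.5 = 7.5; sellers' price rises by Ps − P* = 164.5 − 147 = 17.5.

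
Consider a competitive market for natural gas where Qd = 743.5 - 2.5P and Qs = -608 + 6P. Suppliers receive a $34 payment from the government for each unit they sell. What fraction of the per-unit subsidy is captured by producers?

Producer share = 5/17

Pre-subsidy: 743.5 - 2.5P = -608 + 6P gives P* = 159, Q* = 346.
With the subsidy, sellers receive Ps = Pb + 34 for each unit, where Pb is the price buyers pay.
Supply in terms of Pb becomes Qs = -608 + 6(Pb + 34) = -404 + 6Pb. Setting this equal to demand: 743.5 - 2.5Pb = -404 + 6Pb, so Pb = 135.
Sellers receive Ps = 135 + 34 = 169; Q' = 743.5 − 2.5·135 = 406.
Buyers' price falls by P* − Pb = 159 − 135 = 24; sellers' price rises by Ps − P* = 169 − 159 = 10.
So producers capture 10/34 = 5/17 of each unit of subsidy.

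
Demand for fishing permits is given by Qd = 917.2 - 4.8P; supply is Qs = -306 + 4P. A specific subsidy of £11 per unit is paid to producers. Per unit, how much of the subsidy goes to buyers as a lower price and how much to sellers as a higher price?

Buyers gain £5 per unit; sellers gain £6 per unit

Pre-subsidy: 917.2 - 4.8P = -306 + 4P gives P* = 139, Q* = 250.
With the subsidy, sellers receive Ps = Pb + 11 for each unit, where Pb is the price buyers pay.
Supply in terms of Pb becomes Qs = -306 + 4(Pb + 11) = -262 + 4Pb. Setting this equal to demand: 917.2 - 4.8Pb = -262 + 4Pb, so Pb = 134.
Sellers receive Ps = 134 + 11 = 145; Q' = 917.2 − 4.8·134 = 274.
Buyers' price falls by P* − Pb = 139 − 134 = 5; sellers' price rises by Ps − P* = 145 − 139 = 6.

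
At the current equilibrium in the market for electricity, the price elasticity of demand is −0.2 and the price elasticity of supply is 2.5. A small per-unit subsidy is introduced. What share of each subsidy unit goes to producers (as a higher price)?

For a small subsidy around the equilibrium, the benefit split depends on the relative slopes, which at a point are proportional to the elasticities.
Buyer share = εs/(εs + |εd|) = 2.5/(2.5 + 0.2) = 25/27; seller share = |εd|/(εs + |εd|) = 2/27.
So producers capture 2/27 of the subsidy.

Producer share = 2/27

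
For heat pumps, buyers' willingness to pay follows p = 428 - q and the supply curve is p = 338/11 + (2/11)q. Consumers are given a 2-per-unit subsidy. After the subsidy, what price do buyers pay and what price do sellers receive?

Buyers pay 1172/13; sellers receive 1198/13

Pre-subsidy: 428 - q = 338/11 + (2/11)q gives q* = 4370/13 and p* = 1194/13.
With the rebate, buyers effectively pay pb = ps − 2, where ps is the price sellers receive.
On the curves, pb = 428 - q and ps = 338/11 + (2/11)q; the wedge ps − pb = 2 gives 338/11 + (2/11)q − (428 - q) = 2, so q' = 4392/13.
Then pb = 428 − 1·(4392/13) = 1172/13 and ps = 338/11 + (2/11)·(4392/13) = 1198/13.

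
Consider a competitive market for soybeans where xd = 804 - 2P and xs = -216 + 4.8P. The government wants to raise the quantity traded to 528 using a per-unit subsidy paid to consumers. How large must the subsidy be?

Required subsidy s = 17 per unit

At x = 528, invert demand for the buyer price: Pb = (804 − 528)/2 = 138; invert supply for the seller price: Ps = (528 − (-216))/4.8 = 155.
The subsidy must fill the gap: s = Ps − Pb = 155 − 138 = 17.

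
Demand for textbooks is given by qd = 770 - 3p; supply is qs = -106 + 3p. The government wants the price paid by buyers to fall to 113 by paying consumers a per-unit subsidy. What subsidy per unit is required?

Required subsidy s = 66 per unit

At a buyer price of 113, quantity demanded is 770 − 3·113 = 431.
Sellers supply 431 only when they receive ps with -106 + 3·ps = 431, i.e. ps = 179.
s = ps − pb = 179 − 113 = 66.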